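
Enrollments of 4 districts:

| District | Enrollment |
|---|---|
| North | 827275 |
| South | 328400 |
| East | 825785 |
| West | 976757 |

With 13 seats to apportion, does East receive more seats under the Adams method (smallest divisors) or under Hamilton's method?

Adams: North 4, South 2, East 3, West 4.
Hamilton: North 4, South 1, East 4, West 4.
East gets 3 under Adams and 4 under Hamilton.

Hamilton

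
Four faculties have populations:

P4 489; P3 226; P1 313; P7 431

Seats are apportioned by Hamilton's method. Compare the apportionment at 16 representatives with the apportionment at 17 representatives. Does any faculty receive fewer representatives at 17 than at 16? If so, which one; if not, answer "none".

At 16 seats: P4 5, P3 3, P1 3, P7 5.
At 17 seats: P4 6, P3 2, P1 4, P7 5.
P3 drops from 3 to 2.

P3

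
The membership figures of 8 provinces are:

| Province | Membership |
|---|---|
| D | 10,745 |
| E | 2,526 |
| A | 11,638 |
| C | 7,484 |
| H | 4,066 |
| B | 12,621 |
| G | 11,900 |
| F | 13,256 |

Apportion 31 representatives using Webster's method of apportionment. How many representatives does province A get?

5

Standard divisor 74236/31 ≈ 2394.71; standard quotas: D 4.487, E 1.055, A 4.860, C 3.125, H 1.698, B 5.270, G 4.969, F 5.536.
Rounding to the nearest integer gives D 4, E 1, A 5, C 3, H 2, B 5, G 5, F 6 — total 31, matching the house size, so no adjustment is needed.
A receives 5.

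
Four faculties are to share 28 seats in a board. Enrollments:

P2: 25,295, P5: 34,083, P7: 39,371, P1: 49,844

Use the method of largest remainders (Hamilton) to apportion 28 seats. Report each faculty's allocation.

Total 148593; standard divisor 148593/28 ≈ 5306.893.
Standard quotas: P2 4.7664, P5 6.4224, P7 7.4188, P1 9.3923.
Lower quotas: P2 4, P5 6, P7 7, P1 9 (sum 26, leaving 2 seats).
Remainders in descending order: P2 0.7664, P5 0.4224, P7 0.4188, P1 0.3923.
The surplus seats go to P2, P5.

P2=5, P5=7, P7=7, P1=9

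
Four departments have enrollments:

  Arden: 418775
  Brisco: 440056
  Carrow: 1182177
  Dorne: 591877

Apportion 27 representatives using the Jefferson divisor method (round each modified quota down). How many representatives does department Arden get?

4

Standard divisor 2632885/27 ≈ 97514.259; standard quotas: Arden 4.295, Brisco 4.513, Carrow 12.123, Dorne 6.070.
Rounding down gives 4, 4, 12, 6 = 26 seats, so the divisor must be adjusted.
With modified divisor 89500: modified quotas Arden 4.679, Brisco 4.917, Carrow 13.209, Dorne 6.613.
Rounding down: Arden 4, Brisco 4, Carrow 13, Dorne 6 (total 27).
Arden receives 4.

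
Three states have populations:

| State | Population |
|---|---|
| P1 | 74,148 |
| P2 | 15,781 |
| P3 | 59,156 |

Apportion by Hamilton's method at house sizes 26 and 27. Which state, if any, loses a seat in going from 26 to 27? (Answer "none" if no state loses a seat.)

At 26 seats: P1 13, P2 3, P3 10.
At 27 seats: P1 13, P2 3, P3 11.
No state's allocation decreased.

none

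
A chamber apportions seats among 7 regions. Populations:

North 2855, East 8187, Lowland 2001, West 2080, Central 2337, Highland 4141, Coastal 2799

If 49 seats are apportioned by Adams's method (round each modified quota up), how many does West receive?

4

Standard divisor 24400/49 ≈ 497.959; standard quotas: North 5.733, East 16.441, Lowland 4.018, West 4.177, Central 4.693, Highland 8.316, Coastal 5.621.
Rounding up gives 6, 17, 5, 5, 5, 9, 6 = 53 seats, so the divisor must be adjusted.
With modified divisor 530: modified quotas North 5.387, East 15.447, Lowland 3.775, West 3.925, Central 4.409, Highland 7.813, Coastal 5.281.
Rounding up: North 6, East 16, Lowland 4, West 4, Central 5, Highland 8, Coastal 6 (total 49).
West receives 4.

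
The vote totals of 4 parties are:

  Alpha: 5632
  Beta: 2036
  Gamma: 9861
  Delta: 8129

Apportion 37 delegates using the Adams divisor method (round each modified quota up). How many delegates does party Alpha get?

Standard divisor 25658/37 ≈ 693.459; standard quotas: Alpha 8.122, Beta 2.936, Gamma 14.220, Delta 11.722.
Rounding up gives 9, 3, 15, 12 = 39 seats, so the divisor must be adjusted.
With modified divisor 720: modified quotas Alpha 7.822, Beta 2.828, Gamma 13.696, Delta 11.290.
Rounding up: Alpha 8, Beta 3, Gamma 14, Delta 12 (total 37).
Alpha receives 8.

8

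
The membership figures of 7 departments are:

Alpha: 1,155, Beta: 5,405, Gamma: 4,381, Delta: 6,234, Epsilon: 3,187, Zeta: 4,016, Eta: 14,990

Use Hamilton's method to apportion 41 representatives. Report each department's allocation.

The standard divisor is 39368/41 ≈ 960.195.
Standard quotas: Alpha 1.2029, Beta 5.6291, Gamma 4.5626, Delta 6.4924, Epsilon 3.3191, Zeta 4.1825, Eta 15.6114.
Lower quotas: Alpha 1, Beta 5, Gamma 4, Delta 6, Epsilon 3, Zeta 4, Eta 15 (sum 38, leaving 3 seats).
Remainders in descending order: Beta 0.6291, Eta 0.6114, Gamma 0.5626, Delta 0.4924, Epsilon 0.3191, Alpha 0.2029, Zeta 0.1825.
The surplus seats go to Beta, Eta, Gamma.

Alpha: 1, Beta: 6, Gamma: 5, Delta: 6, Epsilon: 3, Zeta: 4, Eta: 16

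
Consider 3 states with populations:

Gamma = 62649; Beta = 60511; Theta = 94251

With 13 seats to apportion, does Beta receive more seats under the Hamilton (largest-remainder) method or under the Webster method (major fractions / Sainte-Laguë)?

Webster

Hamilton: Gamma 4, Beta 3, Theta 6.
Webster: Gamma 4, Beta 4, Theta 5.
Beta gets 3 under Hamilton and 4 under Webster.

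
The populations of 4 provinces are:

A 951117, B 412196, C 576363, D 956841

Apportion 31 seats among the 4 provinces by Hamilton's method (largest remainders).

The standard divisor is 2896517/31 ≈ 93436.032.
Standard quotas: A 10.1793, B 4.4115, C 6.1685, D 10.2406.
Lower quotas: A 10, B 4, C 6, D 10 (sum 30, leaving 1 seat).
Remainders in descending order: B 0.4115, D 0.2406, A 0.1793, C 0.1685.
Largest remainder: B receives the extra seat.

A 10, B 5, C 6, D 10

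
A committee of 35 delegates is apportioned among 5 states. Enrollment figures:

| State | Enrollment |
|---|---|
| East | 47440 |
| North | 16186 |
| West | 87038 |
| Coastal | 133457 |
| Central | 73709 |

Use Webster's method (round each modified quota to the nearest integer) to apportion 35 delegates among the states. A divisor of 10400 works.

East 5, North 2, West 8, Coastal 13, Central 7

With modified divisor 10400: modified quotas East 4.562, North 1.556, West 8.369, Coastal 12.832, Central 7.087.
Rounding to the nearest integer: East 5, North 2, West 8, Coastal 13, Central 7 (total 35).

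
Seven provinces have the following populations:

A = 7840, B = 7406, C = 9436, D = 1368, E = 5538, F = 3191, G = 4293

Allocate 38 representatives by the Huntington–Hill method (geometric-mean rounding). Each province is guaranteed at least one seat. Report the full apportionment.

A 8, B 7, C 9, D 1, E 6, F 3, G 4

With divisor 1003: modified quotas A 7.817, B 7.384, C 9.408, D 1.364, E 5.521, F 3.181, G 4.280.
Geometric-mean thresholds: A √(7·8)=7.483, B √(7·8)=7.483, C √(9·10)=9.487, D √(1·2)=1.414, E √(5·6)=5.477, F √(3·4)=3.464, G √(4·5)=4.472.
Each quota rounded against its threshold gives A 8, B 7, C 9, D 1, E 6, F 3, G 4 (total 38).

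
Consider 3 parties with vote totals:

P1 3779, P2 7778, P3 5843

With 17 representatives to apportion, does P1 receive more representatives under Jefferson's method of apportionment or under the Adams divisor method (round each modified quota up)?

Jefferson: P1 3, P2 8, P3 6.
Adams: P1 4, P2 7, P3 6.
P1 gets 3 under Jefferson and 4 under Adams.

Adams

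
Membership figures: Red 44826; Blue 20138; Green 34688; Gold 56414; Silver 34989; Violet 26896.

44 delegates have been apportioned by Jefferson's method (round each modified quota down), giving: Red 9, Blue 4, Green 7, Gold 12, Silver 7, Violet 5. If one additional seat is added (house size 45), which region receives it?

Violet

Priority for the next seat is population ÷ (current seats + 1).
Priorities: Red 4482.600, Blue 4027.600, Green 4336.000, Gold 4339.538, Silver 4373.625, Violet 4482.667.
Highest priority: Violet.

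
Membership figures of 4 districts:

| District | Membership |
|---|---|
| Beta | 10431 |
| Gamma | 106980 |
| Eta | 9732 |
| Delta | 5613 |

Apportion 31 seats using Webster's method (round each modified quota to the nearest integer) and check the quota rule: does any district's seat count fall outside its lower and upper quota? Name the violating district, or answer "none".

Standard quotas: Beta 2.436, Gamma 24.981, Eta 2.273, Delta 1.311.
Webster allocation: Beta 2, Gamma 26, Eta 2, Delta 1.
Gamma has quota 24.981 (lower 24, upper 25) but receives 26 — outside the quota interval.

Gamma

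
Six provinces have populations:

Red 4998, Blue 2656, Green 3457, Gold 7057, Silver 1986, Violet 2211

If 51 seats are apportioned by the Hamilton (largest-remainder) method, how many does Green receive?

Total 22365; standard divisor 22365/51 ≈ 438.529.
Standard quotas: Red 11.3972, Blue 6.0566, Green 7.8832, Gold 16.0924, Silver 4.5288, Violet 5.0419.
Lower quotas: Red 11, Blue 6, Green 7, Gold 16, Silver 4, Violet 5 (sum 49, leaving 2 seats).
Remainders in descending order: Green 0.8832, Silver 0.5288, Red 0.3972, Gold 0.0924, Blue 0.0566, Violet 0.0419.
The surplus seats go to Green, Silver.
Green receives 8.

8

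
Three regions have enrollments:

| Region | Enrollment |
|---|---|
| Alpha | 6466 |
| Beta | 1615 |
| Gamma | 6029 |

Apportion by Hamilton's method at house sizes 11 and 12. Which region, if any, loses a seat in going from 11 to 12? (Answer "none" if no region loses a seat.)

none

At 11 seats: Alpha 5, Beta 1, Gamma 5.
At 12 seats: Alpha 6, Beta 1, Gamma 5.
No region's allocation decreased.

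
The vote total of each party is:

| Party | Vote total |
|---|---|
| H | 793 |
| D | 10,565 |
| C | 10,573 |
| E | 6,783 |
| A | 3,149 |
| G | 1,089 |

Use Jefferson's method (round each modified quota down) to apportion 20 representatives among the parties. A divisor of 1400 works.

H 0, D 7, C 7, E 4, A 2, G 0

With modified divisor 1400: modified quotas H 0.566, D 7.546, C 7.552, E 4.845, A 2.249, G 0.778.
Rounding down: H 0, D 7, C 7, E 4, A 2, G 0 (total 20).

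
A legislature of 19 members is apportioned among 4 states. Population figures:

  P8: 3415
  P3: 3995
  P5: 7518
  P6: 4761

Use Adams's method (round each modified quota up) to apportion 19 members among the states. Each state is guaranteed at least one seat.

Standard divisor 19689/19 ≈ 1036.263; standard quotas: P8 3.295, P3 3.855, P5 7.255, P6 4.594.
Rounding up gives 4, 4, 8, 5 = 21 seats, so the divisor must be adjusted.
With modified divisor 1160: modified quotas P8 2.944, P3 3.444, P5 6.481, P6 4.104.
Rounding up: P8 3, P3 4, P5 7, P6 5 (total 19).

P8: 3, P3: 4, P5: 7, P6: 5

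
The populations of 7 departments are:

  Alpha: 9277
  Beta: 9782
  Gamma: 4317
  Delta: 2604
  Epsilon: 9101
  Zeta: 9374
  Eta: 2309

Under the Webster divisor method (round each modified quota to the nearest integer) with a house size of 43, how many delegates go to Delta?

2

Standard divisor 46764/43 ≈ 1087.535; standard quotas: Alpha 8.530, Beta 8.995, Gamma 3.970, Delta 2.394, Epsilon 8.368, Zeta 8.619, Eta 2.123.
Rounding to the nearest integer gives Alpha 9, Beta 9, Gamma 4, Delta 2, Epsilon 8, Zeta 9, Eta 2 — total 43, matching the house size, so no adjustment is needed.
Delta receives 2.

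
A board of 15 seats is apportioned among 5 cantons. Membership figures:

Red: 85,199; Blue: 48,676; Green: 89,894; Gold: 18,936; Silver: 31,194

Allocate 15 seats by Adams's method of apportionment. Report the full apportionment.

Red 4, Blue 3, Green 5, Gold 1, Silver 2

Standard divisor 273899/15 ≈ 18259.933; standard quotas: Red 4.666, Blue 2.666, Green 4.923, Gold 1.037, Silver 1.708.
Rounding up gives 5, 3, 5, 2, 2 = 17 seats, so the divisor must be adjusted.
With modified divisor 21900: modified quotas Red 3.890, Blue 2.223, Green 4.105, Gold 0.865, Silver 1.424.
Rounding up: Red 4, Blue 3, Green 5, Gold 1, Silver 2 (total 15).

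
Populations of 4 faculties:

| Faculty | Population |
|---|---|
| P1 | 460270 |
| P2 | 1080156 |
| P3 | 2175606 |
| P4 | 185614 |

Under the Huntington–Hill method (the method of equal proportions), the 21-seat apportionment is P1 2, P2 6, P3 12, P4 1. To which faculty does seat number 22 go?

P1

Priority for the next seat is population ÷ (√(s·(s+1))).
Priorities: P1 187904.441, P2 166671.689, P3 174187.886, P4 131248.918.
Highest priority: P1.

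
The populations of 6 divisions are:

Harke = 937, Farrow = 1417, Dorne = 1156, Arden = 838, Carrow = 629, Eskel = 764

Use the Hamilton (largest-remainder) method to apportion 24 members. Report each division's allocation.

Standard divisor: 5741 ÷ 24 ≈ 239.208.
Standard quotas: Harke 3.917, Farrow 5.924, Dorne 4.833, Arden 3.503, Carrow 2.630, Eskel 3.194.
Lower quotas: Harke 3, Farrow 5, Dorne 4, Arden 3, Carrow 2, Eskel 3 (sum 20, leaving 4 seats).
Remainders in descending order: Farrow 0.924, Harke 0.917, Dorne 0.833, Carrow 0.630, Arden 0.503, Eskel 0.194.
Largest remainders: Farrow, Harke, Dorne, Carrow receive the extra seats.

Harke 4, Farrow 6, Dorne 5, Arden 3, Carrow 3, Eskel 3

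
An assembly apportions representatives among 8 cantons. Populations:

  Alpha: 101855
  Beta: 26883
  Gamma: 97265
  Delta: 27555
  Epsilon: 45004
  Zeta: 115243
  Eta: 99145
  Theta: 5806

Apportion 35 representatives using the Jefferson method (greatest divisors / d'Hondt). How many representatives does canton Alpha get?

7

Standard divisor 518756/35 ≈ 14821.6; standard quotas: Alpha 6.872, Beta 1.814, Gamma 6.562, Delta 1.859, Epsilon 3.036, Zeta 7.775, Eta 6.689, Theta 0.392.
Rounding down gives 6, 1, 6, 1, 3, 7, 6, 0 = 30 seats, so the divisor must be adjusted.
With modified divisor 13600: modified quotas Alpha 7.489, Beta 1.977, Gamma 7.152, Delta 2.026, Epsilon 3.309, Zeta 8.474, Eta 7.290, Theta 0.427.
Rounding down: Alpha 7, Beta 1, Gamma 7, Delta 2, Epsilon 3, Zeta 8, Eta 7, Theta 0 (total 35).
Alpha receives 7.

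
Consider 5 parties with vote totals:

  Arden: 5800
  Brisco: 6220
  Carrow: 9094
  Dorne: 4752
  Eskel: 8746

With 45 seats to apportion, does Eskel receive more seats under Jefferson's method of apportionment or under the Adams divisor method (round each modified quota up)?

Jefferson: Arden 7, Brisco 8, Carrow 12, Dorne 6, Eskel 12.
Adams: Arden 8, Brisco 8, Carrow 12, Dorne 6, Eskel 11.
Eskel gets 12 under Jefferson and 11 under Adams.

Jefferson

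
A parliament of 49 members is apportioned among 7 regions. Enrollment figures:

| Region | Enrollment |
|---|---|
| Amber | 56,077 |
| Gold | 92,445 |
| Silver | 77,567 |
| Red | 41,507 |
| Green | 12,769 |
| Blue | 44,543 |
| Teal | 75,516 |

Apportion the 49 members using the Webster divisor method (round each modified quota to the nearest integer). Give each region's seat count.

Standard divisor 400424/49 ≈ 8171.918; standard quotas: Amber 6.862, Gold 11.313, Silver 9.492, Red 5.079, Green 1.563, Blue 5.451, Teal 9.241.
Rounding to the nearest integer gives 7, 11, 9, 5, 2, 5, 9 = 48 seats, so the divisor must be adjusted.
With modified divisor 8130: modified quotas Amber 6.898, Gold 11.371, Silver 9.541, Red 5.105, Green 1.571, Blue 5.479, Teal 9.289.
Rounding to the nearest integer: Amber 7, Gold 11, Silver 10, Red 5, Green 2, Blue 5, Teal 9 (total 49).

Amber: 7; Gold: 11; Silver: 10; Red: 5; Green: 2; Blue: 5; Teal: 9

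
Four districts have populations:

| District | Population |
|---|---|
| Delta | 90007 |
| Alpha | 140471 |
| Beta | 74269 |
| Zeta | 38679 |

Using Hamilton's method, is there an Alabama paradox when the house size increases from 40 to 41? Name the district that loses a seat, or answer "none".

Zeta

At 40 seats: Delta 10, Alpha 16, Beta 9, Zeta 5.
At 41 seats: Delta 11, Alpha 17, Beta 9, Zeta 4.
Zeta drops from 5 to 4.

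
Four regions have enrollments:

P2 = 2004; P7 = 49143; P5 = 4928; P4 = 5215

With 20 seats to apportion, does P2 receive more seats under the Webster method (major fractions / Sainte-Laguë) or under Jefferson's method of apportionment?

Webster

Webster: P2 1, P7 15, P5 2, P4 2.
Jefferson: P2 0, P7 18, P5 1, P4 1.
P2 gets 1 under Webster and 0 under Jefferson.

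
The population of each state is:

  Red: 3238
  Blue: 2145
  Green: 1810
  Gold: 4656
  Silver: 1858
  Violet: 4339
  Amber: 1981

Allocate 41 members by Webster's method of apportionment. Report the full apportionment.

Standard divisor 20027/41 ≈ 488.463; standard quotas: Red 6.629, Blue 4.391, Green 3.705, Gold 9.532, Silver 3.804, Violet 8.883, Amber 4.056.
Rounding to the nearest integer gives 7, 4, 4, 10, 4, 9, 4 = 42 seats, so the divisor must be adjusted.
With modified divisor 494: modified quotas Red 6.555, Blue 4.342, Green 3.664, Gold 9.425, Silver 3.761, Violet 8.783, Amber 4.010.
Rounding to the nearest integer: Red 7, Blue 4, Green 4, Gold 9, Silver 4, Violet 9, Amber 4 (total 41).

Red 7, Blue 4, Green 4, Gold 9, Silver 4, Violet 9, Amber 4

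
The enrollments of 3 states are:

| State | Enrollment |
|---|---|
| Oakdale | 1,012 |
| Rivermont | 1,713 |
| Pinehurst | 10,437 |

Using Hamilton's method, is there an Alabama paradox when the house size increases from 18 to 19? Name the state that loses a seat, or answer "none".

At 18 seats: Oakdale 2, Rivermont 2, Pinehurst 14.
At 19 seats: Oakdale 1, Rivermont 3, Pinehurst 15.
Oakdale drops from 2 to 1.

Oakdale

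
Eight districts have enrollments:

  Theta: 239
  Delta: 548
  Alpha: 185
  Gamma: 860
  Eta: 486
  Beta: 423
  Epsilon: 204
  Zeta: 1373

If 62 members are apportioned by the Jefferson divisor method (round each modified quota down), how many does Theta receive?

Standard divisor 4318/62 ≈ 69.645; standard quotas: Theta 3.432, Delta 7.868, Alpha 2.656, Gamma 12.348, Eta 6.978, Beta 6.074, Epsilon 2.929, Zeta 19.714.
Rounding down gives 3, 7, 2, 12, 6, 6, 2, 19 = 57 seats, so the divisor must be adjusted.
With modified divisor 66: modified quotas Theta 3.621, Delta 8.303, Alpha 2.803, Gamma 13.030, Eta 7.364, Beta 6.409, Epsilon 3.091, Zeta 20.803.
Rounding down: Theta 3, Delta 8, Alpha 2, Gamma 13, Eta 7, Beta 6, Epsilon 3, Zeta 20 (total 62).
Theta receives 3.

3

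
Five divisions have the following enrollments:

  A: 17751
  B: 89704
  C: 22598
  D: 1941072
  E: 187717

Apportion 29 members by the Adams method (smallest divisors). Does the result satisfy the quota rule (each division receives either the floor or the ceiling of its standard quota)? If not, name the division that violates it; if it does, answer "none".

Standard quotas: A 0.228, B 1.152, C 0.290, D 24.920, E 2.410.
Adams allocation: A 1, B 2, C 1, D 22, E 3.
D has quota 24.920 (lower 24, upper 25) but receives 22 — outside the quota interval.

D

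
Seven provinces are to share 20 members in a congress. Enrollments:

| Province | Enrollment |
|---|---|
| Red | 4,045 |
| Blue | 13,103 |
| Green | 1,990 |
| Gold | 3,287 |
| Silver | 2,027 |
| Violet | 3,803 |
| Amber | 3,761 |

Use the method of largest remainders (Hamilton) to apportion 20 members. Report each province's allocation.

Red 3; Blue 8; Green 1; Gold 2; Silver 1; Violet 3; Amber 2

Total 32016; standard divisor 32016/20 ≈ 1600.8.
Standard quotas: Red 2.5269, Blue 8.1853, Green 1.2431, Gold 2.0533, Silver 1.2662, Violet 2.3757, Amber 2.3495.
Lower quotas: Red 2, Blue 8, Green 1, Gold 2, Silver 1, Violet 2, Amber 2 (sum 18, leaving 2 seats).
Remainders in descending order: Red 0.5269, Violet 0.3757, Amber 0.3495, Silver 0.2662, Green 0.2431, Blue 0.1853, Gold 0.0533.
Largest remainders: Red, Violet receive the extra seats.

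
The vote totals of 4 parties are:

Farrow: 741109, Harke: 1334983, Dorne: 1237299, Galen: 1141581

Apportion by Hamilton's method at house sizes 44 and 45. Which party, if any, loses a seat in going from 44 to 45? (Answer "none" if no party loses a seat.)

Farrow

At 44 seats: Farrow 8, Harke 13, Dorne 12, Galen 11.
At 45 seats: Farrow 7, Harke 13, Dorne 13, Galen 12.
Farrow drops from 8 to 7.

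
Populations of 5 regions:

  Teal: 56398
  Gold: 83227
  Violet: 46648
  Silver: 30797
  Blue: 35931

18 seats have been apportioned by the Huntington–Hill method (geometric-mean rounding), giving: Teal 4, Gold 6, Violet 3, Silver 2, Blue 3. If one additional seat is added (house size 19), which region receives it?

Violet

Priority for the next seat is population ÷ (√(s·(s+1))).
Priorities: Teal 12610.976, Gold 12842.205, Violet 13466.118, Silver 12572.823, Blue 10372.386.
Highest priority: Violet.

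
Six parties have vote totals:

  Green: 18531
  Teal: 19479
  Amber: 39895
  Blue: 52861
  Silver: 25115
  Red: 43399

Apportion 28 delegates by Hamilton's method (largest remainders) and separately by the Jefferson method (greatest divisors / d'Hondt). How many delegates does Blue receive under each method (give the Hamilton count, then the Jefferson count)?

Hamilton: Green 3, Teal 3, Amber 6, Blue 7, Silver 3, Red 6.
Jefferson: Green 2, Teal 3, Amber 6, Blue 8, Silver 3, Red 6.
Blue gets 7 under Hamilton and 8 under Jefferson.

7 and 8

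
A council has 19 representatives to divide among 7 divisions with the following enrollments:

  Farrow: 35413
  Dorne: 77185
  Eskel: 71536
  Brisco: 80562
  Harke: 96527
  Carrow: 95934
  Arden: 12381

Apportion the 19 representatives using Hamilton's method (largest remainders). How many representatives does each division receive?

The standard divisor is 469538/19 ≈ 24712.526.
Standard quotas: Farrow 1.4330, Dorne 3.1233, Eskel 2.8947, Brisco 3.2600, Harke 3.9060, Carrow 3.8820, Arden 0.5010.
Lower quotas: Farrow 1, Dorne 3, Eskel 2, Brisco 3, Harke 3, Carrow 3, Arden 0 (sum 15, leaving 4 seats).
Remainders in descending order: Harke 0.9060, Eskel 0.8947, Carrow 0.8820, Arden 0.5010, Farrow 0.4330, Brisco 0.2600, Dorne 0.1233.
Largest remainders: Harke, Eskel, Carrow, Arden receive the extra seats.

Farrow: 1; Dorne: 3; Eskel: 3; Brisco: 3; Harke: 4; Carrow: 4; Arden: 1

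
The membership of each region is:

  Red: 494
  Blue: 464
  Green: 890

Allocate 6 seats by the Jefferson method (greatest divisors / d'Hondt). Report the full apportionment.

Standard divisor 1848/6 ≈ 308; standard quotas: Red 1.604, Blue 1.506, Green 2.890.
Rounding down gives 1, 1, 2 = 4 seats, so the divisor must be adjusted.
With modified divisor 240: modified quotas Red 2.058, Blue 1.933, Green 3.708.
Rounding down: Red 2, Blue 1, Green 3 (total 6).

Red=2; Blue=1; Green=3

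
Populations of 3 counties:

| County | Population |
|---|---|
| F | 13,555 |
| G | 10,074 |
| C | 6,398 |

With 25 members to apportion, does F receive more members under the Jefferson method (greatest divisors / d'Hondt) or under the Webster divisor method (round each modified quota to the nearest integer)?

Jefferson

Jefferson: F 12, G 8, C 5.
Webster: F 11, G 9, C 5.
F gets 12 under Jefferson and 11 under Webster.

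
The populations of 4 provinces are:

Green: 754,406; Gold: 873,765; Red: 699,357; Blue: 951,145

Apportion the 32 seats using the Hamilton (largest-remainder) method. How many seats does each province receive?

Green=7, Gold=9, Red=7, Blue=9

The standard divisor is 3278673/32 ≈ 102458.531.
Standard quotas: Green 7.3630, Gold 8.5280, Red 6.8258, Blue 9.2832.
Lower quotas: Green 7, Gold 8, Red 6, Blue 9 (sum 30, leaving 2 seats).
Remainders in descending order: Red 0.8258, Gold 0.5280, Green 0.3630, Blue 0.2832.
The surplus seats go to Red, Gold.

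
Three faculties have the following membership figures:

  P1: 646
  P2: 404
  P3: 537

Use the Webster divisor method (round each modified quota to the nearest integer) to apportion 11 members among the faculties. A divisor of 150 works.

With modified divisor 150: modified quotas P1 4.307, P2 2.693, P3 3.580.
Rounding to the nearest integer: P1 4, P2 3, P3 4 (total 11).

P1 4, P2 3, P3 4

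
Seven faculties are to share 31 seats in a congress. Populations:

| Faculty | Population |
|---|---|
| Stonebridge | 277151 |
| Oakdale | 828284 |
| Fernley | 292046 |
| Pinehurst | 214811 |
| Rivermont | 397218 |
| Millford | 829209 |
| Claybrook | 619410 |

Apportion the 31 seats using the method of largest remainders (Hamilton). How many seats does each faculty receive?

Stonebridge=2; Oakdale=7; Fernley=3; Pinehurst=2; Rivermont=4; Millford=7; Claybrook=6

The standard divisor is 3458129/31 ≈ 111552.548.
Standard quotas: Stonebridge 2.4845, Oakdale 7.4251, Fernley 2.6180, Pinehurst 1.9256, Rivermont 3.5608, Millford 7.4333, Claybrook 5.5526.
Lower quotas: Stonebridge 2, Oakdale 7, Fernley 2, Pinehurst 1, Rivermont 3, Millford 7, Claybrook 5 (sum 27, leaving 4 seats).
Remainders in descending order: Pinehurst 0.9256, Fernley 0.6180, Rivermont 0.5608, Claybrook 0.5526, Stonebridge 0.4845, Millford 0.4333, Oakdale 0.4251.
Largest remainders: Pinehurst, Fernley, Rivermont, Claybrook receive the extra seats.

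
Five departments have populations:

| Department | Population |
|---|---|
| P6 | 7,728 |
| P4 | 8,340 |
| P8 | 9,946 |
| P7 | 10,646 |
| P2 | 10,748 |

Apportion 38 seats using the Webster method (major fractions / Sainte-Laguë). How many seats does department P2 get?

Standard divisor 47408/38 ≈ 1247.579; standard quotas: P6 6.194, P4 6.685, P8 7.972, P7 8.533, P2 8.615.
Rounding to the nearest integer gives 6, 7, 8, 9, 9 = 39 seats, so the divisor must be adjusted.
With modified divisor 1260: modified quotas P6 6.133, P4 6.619, P8 7.894, P7 8.449, P2 8.530.
Rounding to the nearest integer: P6 6, P4 7, P8 8, P7 8, P2 9 (total 38).
P2 receives 9.

9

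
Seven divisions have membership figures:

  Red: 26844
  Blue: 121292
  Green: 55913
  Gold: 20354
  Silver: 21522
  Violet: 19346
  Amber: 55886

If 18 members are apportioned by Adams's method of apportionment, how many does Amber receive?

Standard divisor 321157/18 ≈ 17842.056; standard quotas: Red 1.505, Blue 6.798, Green 3.134, Gold 1.141, Silver 1.206, Violet 1.084, Amber 3.132.
Rounding up gives 2, 7, 4, 2, 2, 2, 4 = 23 seats, so the divisor must be adjusted.
With modified divisor 20900: modified quotas Red 1.284, Blue 5.803, Green 2.675, Gold 0.974, Silver 1.030, Violet 0.926, Amber 2.674.
Rounding up: Red 2, Blue 6, Green 3, Gold 1, Silver 2, Violet 1, Amber 3 (total 18).
Amber receives 3.

3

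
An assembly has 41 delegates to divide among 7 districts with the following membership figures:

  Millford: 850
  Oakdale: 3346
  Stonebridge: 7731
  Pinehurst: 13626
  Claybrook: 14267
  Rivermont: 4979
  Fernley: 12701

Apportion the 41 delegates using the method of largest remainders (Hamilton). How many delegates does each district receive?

Standard divisor: 57500 ÷ 41 ≈ 1402.439.
Standard quotas: Millford 0.6061, Oakdale 2.3858, Stonebridge 5.5125, Pinehurst 9.7159, Claybrook 10.1730, Rivermont 3.5502, Fernley 9.0564.
Lower quotas: Millford 0, Oakdale 2, Stonebridge 5, Pinehurst 9, Claybrook 10, Rivermont 3, Fernley 9 (sum 38, leaving 3 seats).
Remainders in descending order: Pinehurst 0.7159, Millford 0.6061, Rivermont 0.5502, Stonebridge 0.5125, Oakdale 0.3858, Claybrook 0.1730, Fernley 0.0564.
Largest remainders: Pinehurst, Millford, Rivermont receive the extra seats.

Millford 1, Oakdale 2, Stonebridge 5, Pinehurst 10, Claybrook 10, Rivermont 4, Fernley 9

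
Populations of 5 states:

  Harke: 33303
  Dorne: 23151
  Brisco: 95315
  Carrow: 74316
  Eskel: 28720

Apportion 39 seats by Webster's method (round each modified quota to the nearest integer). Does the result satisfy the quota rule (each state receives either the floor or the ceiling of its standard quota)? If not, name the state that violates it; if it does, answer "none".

none

Standard quotas: Harke 5.097, Dorne 3.543, Brisco 14.589, Carrow 11.375, Eskel 4.396.
Webster allocation: Harke 5, Dorne 4, Brisco 15, Carrow 11, Eskel 4.
Every allocation lies between the lower and upper quota.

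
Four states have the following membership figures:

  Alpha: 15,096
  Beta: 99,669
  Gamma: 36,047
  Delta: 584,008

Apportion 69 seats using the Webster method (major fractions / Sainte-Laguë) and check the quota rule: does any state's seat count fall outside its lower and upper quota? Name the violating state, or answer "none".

Standard quotas: Alpha 1.418, Beta 9.359, Gamma 3.385, Delta 54.839.
Webster allocation: Alpha 1, Beta 9, Gamma 3, Delta 56.
Delta has quota 54.839 (lower 54, upper 55) but receives 56 — outside the quota interval.

Delta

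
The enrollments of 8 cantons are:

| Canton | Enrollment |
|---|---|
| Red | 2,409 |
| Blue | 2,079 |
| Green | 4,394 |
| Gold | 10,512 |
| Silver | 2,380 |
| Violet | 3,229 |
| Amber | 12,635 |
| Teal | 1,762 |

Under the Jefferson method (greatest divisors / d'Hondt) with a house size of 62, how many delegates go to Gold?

Standard divisor 39400/62 ≈ 635.484; standard quotas: Red 3.791, Blue 3.272, Green 6.914, Gold 16.542, Silver 3.745, Violet 5.081, Amber 19.882, Teal 2.773.
Rounding down gives 3, 3, 6, 16, 3, 5, 19, 2 = 57 seats, so the divisor must be adjusted.
With modified divisor 598: modified quotas Red 4.028, Blue 3.477, Green 7.348, Gold 17.579, Silver 3.980, Violet 5.400, Amber 21.129, Teal 2.946.
Rounding down: Red 4, Blue 3, Green 7, Gold 17, Silver 3, Violet 5, Amber 21, Teal 2 (total 62).
Gold receives 17.

17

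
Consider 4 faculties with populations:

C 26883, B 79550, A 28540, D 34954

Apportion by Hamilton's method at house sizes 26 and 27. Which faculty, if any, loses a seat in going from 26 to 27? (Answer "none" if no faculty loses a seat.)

A

At 26 seats: C 4, B 12, A 5, D 5.
At 27 seats: C 4, B 13, A 4, D 6.
A drops from 5 to 4.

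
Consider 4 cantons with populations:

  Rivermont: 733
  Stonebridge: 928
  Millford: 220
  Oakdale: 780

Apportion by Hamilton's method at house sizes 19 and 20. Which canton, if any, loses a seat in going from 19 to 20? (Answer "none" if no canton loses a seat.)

At 19 seats: Rivermont 5, Stonebridge 7, Millford 2, Oakdale 5.
At 20 seats: Rivermont 5, Stonebridge 7, Millford 2, Oakdale 6.
No canton's allocation decreased.

none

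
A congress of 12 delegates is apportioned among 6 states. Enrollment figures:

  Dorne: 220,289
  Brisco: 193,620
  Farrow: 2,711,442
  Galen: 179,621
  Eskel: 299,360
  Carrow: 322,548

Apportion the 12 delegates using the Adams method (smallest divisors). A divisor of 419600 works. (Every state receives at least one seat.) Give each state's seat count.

With modified divisor 419600: modified quotas Dorne 0.525, Brisco 0.461, Farrow 6.462, Galen 0.428, Eskel 0.713, Carrow 0.769.
Rounding up: Dorne 1, Brisco 1, Farrow 7, Galen 1, Eskel 1, Carrow 1 (total 12).

Dorne: 1, Brisco: 1, Farrow: 7, Galen: 1, Eskel: 1, Carrow: 1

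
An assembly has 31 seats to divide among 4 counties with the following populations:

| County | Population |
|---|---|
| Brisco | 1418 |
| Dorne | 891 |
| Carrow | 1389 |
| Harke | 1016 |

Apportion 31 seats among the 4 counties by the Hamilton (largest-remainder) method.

Brisco 9; Dorne 6; Carrow 9; Harke 7

Total 4714; standard divisor 4714/31 ≈ 152.065.
Standard quotas: Brisco 9.325, Dorne 5.859, Carrow 9.134, Harke 6.681.
Lower quotas: Brisco 9, Dorne 5, Carrow 9, Harke 6 (sum 29, leaving 2 seats).
Remainders in descending order: Dorne 0.859, Harke 0.681, Brisco 0.325, Carrow 0.134.
The surplus seats go to Dorne, Harke.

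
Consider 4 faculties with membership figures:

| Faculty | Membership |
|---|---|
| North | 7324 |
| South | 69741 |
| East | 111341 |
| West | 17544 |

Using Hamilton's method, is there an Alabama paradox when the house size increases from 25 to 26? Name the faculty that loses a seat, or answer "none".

none

At 25 seats: North 1, South 8, East 14, West 2.
At 26 seats: North 1, South 9, East 14, West 2.
No faculty's allocation decreased.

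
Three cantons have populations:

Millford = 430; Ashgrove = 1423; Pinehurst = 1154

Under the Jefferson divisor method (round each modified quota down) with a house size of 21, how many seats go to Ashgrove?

10

Standard divisor 3007/21 ≈ 143.19; standard quotas: Millford 3.003, Ashgrove 9.938, Pinehurst 8.059.
Rounding down gives 3, 9, 8 = 20 seats, so the divisor must be adjusted.
With modified divisor 140: modified quotas Millford 3.071, Ashgrove 10.164, Pinehurst 8.243.
Rounding down: Millford 3, Ashgrove 10, Pinehurst 8 (total 21).
Ashgrove receives 10.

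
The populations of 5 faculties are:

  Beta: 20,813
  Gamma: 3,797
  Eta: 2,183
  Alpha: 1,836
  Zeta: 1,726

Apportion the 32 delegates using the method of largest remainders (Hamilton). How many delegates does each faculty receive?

Standard divisor: 30355 ÷ 32 ≈ 948.594.
Standard quotas: Beta 21.9409, Gamma 4.0028, Eta 2.3013, Alpha 1.9355, Zeta 1.8195.
Lower quotas: Beta 21, Gamma 4, Eta 2, Alpha 1, Zeta 1 (sum 29, leaving 3 seats).
Remainders in descending order: Beta 0.9409, Alpha 0.9355, Zeta 0.8195, Eta 0.3013, Gamma 0.0028.
The surplus seats go to Beta, Alpha, Zeta.

Beta=22, Gamma=4, Eta=2, Alpha=2, Zeta=2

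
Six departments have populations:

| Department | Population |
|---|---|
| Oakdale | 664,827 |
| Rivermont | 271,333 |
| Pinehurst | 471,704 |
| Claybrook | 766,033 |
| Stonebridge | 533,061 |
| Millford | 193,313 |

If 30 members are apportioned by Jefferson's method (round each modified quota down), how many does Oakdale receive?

Standard divisor 2900271/30 ≈ 96675.7; standard quotas: Oakdale 6.877, Rivermont 2.807, Pinehurst 4.879, Claybrook 7.924, Stonebridge 5.514, Millford 2.000.
Rounding down gives 6, 2, 4, 7, 5, 1 = 25 seats, so the divisor must be adjusted.
With modified divisor 89600: modified quotas Oakdale 7.420, Rivermont 3.028, Pinehurst 5.265, Claybrook 8.549, Stonebridge 5.949, Millford 2.158.
Rounding down: Oakdale 7, Rivermont 3, Pinehurst 5, Claybrook 8, Stonebridge 5, Millford 2 (total 30).
Oakdale receives 7.

7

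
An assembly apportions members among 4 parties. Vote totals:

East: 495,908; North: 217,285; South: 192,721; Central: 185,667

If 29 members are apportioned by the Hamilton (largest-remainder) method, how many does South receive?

5

Total 1091581; standard divisor 1091581/29 ≈ 37640.724.
Standard quotas: East 13.1748, North 5.7726, South 5.1200, Central 4.9326.
Lower quotas: East 13, North 5, South 5, Central 4 (sum 27, leaving 2 seats).
Remainders in descending order: Central 0.9326, North 0.7726, East 0.1748, South 0.1200.
The surplus seats go to Central, North.
South receives 5.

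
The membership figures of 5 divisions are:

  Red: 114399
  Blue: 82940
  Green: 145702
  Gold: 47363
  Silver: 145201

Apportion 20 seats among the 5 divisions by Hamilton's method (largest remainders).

The standard divisor is 535605/20 ≈ 26780.25.
Standard quotas: Red 4.2718, Blue 3.0971, Green 5.4407, Gold 1.7686, Silver 5.4219.
Lower quotas: Red 4, Blue 3, Green 5, Gold 1, Silver 5 (sum 18, leaving 2 seats).
Remainders in descending order: Gold 0.7686, Green 0.4407, Silver 0.4219, Red 0.2718, Blue 0.0971.
Largest remainders: Gold, Green receive the extra seats.

Red 4, Blue 3, Green 6, Gold 2, Silver 5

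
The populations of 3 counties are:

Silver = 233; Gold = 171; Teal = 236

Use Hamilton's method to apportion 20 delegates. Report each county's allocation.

Standard divisor: 640 ÷ 20 = 32.
Standard quotas: Silver 7.281, Gold 5.344, Teal 7.375.
Lower quotas: Silver 7, Gold 5, Teal 7 (sum 19, leaving 1 seat).
Remainders in descending order: Teal 0.375, Gold 0.344, Silver 0.281.
Largest remainder: Teal receives the extra seat.

Silver 7, Gold 5, Teal 8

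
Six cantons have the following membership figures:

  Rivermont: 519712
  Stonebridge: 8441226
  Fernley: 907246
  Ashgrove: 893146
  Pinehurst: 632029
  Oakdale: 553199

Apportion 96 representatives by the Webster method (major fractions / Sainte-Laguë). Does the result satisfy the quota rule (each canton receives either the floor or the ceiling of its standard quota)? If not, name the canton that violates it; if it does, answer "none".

Standard quotas: Rivermont 4.176, Stonebridge 67.832, Fernley 7.290, Ashgrove 7.177, Pinehurst 5.079, Oakdale 4.445.
Webster allocation: Rivermont 4, Stonebridge 69, Fernley 7, Ashgrove 7, Pinehurst 5, Oakdale 4.
Stonebridge has quota 67.832 (lower 67, upper 68) but receives 69 — outside the quota interval.

Stonebridge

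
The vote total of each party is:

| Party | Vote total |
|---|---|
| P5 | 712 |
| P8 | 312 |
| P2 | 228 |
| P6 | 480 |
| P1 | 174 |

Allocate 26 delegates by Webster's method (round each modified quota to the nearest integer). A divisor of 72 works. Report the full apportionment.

With modified divisor 72: modified quotas P5 9.889, P8 4.333, P2 3.167, P6 6.667, P1 2.417.
Rounding to the nearest integer: P5 10, P8 4, P2 3, P6 7, P1 2 (total 26).

P5 10, P8 4, P2 3, P6 7, P1 2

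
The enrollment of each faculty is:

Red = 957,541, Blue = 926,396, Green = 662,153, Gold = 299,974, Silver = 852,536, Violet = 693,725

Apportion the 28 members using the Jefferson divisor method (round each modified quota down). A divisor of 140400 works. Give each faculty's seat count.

With modified divisor 140400: modified quotas Red 6.820, Blue 6.598, Green 4.716, Gold 2.137, Silver 6.072, Violet 4.941.
Rounding down: Red 6, Blue 6, Green 4, Gold 2, Silver 6, Violet 4 (total 28).

Red=6, Blue=6, Green=4, Gold=2, Silver=6, Violet=4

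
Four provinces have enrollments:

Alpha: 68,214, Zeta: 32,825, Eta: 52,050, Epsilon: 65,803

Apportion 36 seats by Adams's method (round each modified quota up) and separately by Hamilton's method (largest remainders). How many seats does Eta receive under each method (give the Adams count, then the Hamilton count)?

8 and 9

Adams: Alpha 11, Zeta 6, Eta 8, Epsilon 11.
Hamilton: Alpha 11, Zeta 5, Eta 9, Epsilon 11.
Eta gets 8 under Adams and 9 under Hamilton.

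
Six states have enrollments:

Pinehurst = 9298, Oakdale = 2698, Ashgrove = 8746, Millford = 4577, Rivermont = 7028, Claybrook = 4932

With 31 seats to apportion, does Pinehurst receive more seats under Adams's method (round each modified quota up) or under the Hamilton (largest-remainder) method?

Hamilton

Adams: Pinehurst 7, Oakdale 3, Ashgrove 7, Millford 4, Rivermont 6, Claybrook 4.
Hamilton: Pinehurst 8, Oakdale 2, Ashgrove 7, Millford 4, Rivermont 6, Claybrook 4.
Pinehurst gets 7 under Adams and 8 under Hamilton.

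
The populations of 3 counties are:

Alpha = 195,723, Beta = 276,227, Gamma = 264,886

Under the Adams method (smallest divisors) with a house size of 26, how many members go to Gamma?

9

Standard divisor 736836/26 ≈ 28339.846; standard quotas: Alpha 6.906, Beta 9.747, Gamma 9.347.
Rounding up gives 7, 10, 10 = 27 seats, so the divisor must be adjusted.
With modified divisor 30100: modified quotas Alpha 6.502, Beta 9.177, Gamma 8.800.
Rounding up: Alpha 7, Beta 10, Gamma 9 (total 26).
Gamma receives 9.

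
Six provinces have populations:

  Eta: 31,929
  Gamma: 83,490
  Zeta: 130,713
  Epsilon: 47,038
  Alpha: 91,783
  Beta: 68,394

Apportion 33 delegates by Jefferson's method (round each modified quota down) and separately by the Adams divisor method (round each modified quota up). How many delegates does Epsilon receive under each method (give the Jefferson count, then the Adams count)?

3 and 4

Jefferson: Eta 2, Gamma 6, Zeta 10, Epsilon 3, Alpha 7, Beta 5.
Adams: Eta 3, Gamma 6, Zeta 9, Epsilon 4, Alpha 6, Beta 5.
Epsilon gets 3 under Jefferson and 4 under Adams.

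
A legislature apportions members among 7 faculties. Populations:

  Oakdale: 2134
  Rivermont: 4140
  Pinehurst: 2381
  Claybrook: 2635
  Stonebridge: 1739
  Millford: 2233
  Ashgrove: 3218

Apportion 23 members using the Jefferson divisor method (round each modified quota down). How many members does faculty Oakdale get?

Standard divisor 18480/23 ≈ 803.478; standard quotas: Oakdale 2.656, Rivermont 5.153, Pinehurst 2.963, Claybrook 3.279, Stonebridge 2.164, Millford 2.779, Ashgrove 4.005.
Rounding down gives 2, 5, 2, 3, 2, 2, 4 = 20 seats, so the divisor must be adjusted.
With modified divisor 700: modified quotas Oakdale 3.049, Rivermont 5.914, Pinehurst 3.401, Claybrook 3.764, Stonebridge 2.484, Millford 3.190, Ashgrove 4.597.
Rounding down: Oakdale 3, Rivermont 5, Pinehurst 3, Claybrook 3, Stonebridge 2, Millford 3, Ashgrove 4 (total 23).
Oakdale receives 3.

3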